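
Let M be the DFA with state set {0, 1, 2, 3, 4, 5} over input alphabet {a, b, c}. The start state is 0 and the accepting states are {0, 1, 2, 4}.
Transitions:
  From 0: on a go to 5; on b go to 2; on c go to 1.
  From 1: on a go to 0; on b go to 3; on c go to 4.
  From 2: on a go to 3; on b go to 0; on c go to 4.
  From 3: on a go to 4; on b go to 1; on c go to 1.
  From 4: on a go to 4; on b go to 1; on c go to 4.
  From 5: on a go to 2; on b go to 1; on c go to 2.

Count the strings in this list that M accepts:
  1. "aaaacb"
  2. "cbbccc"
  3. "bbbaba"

3

"aaaacb": accepted
"cbbccc": accepted
"bbbaba": accepted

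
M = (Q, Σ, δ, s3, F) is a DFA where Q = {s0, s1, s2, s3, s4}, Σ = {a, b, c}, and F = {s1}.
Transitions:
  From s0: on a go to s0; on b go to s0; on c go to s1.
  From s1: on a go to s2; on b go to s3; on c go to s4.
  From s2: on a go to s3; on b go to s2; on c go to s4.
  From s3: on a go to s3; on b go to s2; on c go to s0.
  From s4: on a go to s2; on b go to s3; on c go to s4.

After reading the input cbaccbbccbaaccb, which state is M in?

s3

s3 --c--> s0
s0 --b--> s0
s0 --a--> s0
s0 --c--> s1
s1 --c--> s4
s4 --b--> s3
s3 --b--> s2
s2 --c--> s4
s4 --c--> s4
s4 --b--> s3
s3 --a--> s3
s3 --a--> s3
s3 --c--> s0
s0 --c--> s1
s1 --b--> s3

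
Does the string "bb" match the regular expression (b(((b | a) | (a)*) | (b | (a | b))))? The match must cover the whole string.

Split as b·b: b matches b and (((b|a)|(a)*)|(b|(a|b))) matches b.

yes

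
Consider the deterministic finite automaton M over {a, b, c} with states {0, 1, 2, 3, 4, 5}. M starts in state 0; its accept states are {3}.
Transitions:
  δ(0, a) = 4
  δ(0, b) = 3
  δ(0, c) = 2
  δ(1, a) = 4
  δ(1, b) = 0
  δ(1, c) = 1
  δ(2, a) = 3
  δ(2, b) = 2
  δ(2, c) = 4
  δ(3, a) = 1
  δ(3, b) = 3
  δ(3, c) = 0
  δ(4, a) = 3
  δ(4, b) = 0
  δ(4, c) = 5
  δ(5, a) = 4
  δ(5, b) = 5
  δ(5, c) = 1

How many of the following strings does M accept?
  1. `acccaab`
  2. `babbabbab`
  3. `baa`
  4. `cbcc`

1

`acccaab`: accepted
`babbabbab`: rejected
`baa`: rejected
`cbcc`: rejected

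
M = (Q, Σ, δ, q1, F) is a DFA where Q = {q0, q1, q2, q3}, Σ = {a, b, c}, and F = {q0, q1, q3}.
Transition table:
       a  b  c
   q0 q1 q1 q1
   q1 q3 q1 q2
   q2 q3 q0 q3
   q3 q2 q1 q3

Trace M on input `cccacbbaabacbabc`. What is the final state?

q1 --c--> q2
q2 --c--> q3
q3 --c--> q3
q3 --a--> q2
q2 --c--> q3
q3 --b--> q1
q1 --b--> q1
q1 --a--> q3
q3 --a--> q2
q2 --b--> q0
q0 --a--> q1
q1 --c--> q2
q2 --b--> q0
q0 --a--> q1
q1 --b--> q1
q1 --c--> q2

q2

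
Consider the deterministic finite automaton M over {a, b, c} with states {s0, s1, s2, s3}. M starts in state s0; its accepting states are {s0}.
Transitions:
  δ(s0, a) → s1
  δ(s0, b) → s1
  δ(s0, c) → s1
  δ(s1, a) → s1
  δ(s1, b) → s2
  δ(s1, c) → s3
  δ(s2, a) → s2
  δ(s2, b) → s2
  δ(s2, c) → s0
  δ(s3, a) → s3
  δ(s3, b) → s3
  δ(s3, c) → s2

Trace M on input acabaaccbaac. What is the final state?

s0 --a--> s1
s1 --c--> s3
s3 --a--> s3
s3 --b--> s3
s3 --a--> s3
s3 --a--> s3
s3 --c--> s2
s2 --c--> s0
s0 --b--> s1
s1 --a--> s1
s1 --a--> s1
s1 --c--> s3

s3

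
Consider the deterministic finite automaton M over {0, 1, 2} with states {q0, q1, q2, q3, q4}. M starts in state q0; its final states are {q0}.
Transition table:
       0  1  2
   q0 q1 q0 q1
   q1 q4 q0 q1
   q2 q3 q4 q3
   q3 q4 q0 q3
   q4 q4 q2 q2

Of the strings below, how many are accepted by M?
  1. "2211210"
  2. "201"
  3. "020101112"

0

"2211210": rejected
"201": rejected
"020101112": rejected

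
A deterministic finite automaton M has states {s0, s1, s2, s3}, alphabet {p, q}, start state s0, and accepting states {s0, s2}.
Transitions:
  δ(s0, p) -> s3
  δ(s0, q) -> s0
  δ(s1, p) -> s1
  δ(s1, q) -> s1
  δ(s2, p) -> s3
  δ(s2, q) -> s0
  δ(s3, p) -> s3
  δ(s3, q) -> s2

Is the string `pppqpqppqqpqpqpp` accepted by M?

s0 --p--> s3
s3 --p--> s3
s3 --p--> s3
s3 --q--> s2
s2 --p--> s3
s3 --q--> s2
s2 --p--> s3
s3 --p--> s3
s3 --q--> s2
s2 --q--> s0
s0 --p--> s3
s3 --q--> s2
s2 --p--> s3
s3 --q--> s2
s2 --p--> s3
s3 --p--> s3
End in state s3, which is not an accepting state.

rejected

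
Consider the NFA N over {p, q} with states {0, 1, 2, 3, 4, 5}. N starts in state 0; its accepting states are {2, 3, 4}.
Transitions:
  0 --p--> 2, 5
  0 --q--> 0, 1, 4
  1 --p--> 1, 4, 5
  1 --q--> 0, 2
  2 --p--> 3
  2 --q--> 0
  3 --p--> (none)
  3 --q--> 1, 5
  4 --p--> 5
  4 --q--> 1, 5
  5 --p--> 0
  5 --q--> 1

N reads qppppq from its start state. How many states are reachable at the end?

5

Start: {0}
read q: {0, 1, 4}
read p: {1, 2, 4, 5}
read p: {0, 1, 3, 4, 5}
read p: {0, 1, 2, 4, 5}
read p: {0, 1, 2, 3, 4, 5}
read q: {0, 1, 2, 4, 5}
Final reachable set {0, 1, 2, 4, 5} has 5 states.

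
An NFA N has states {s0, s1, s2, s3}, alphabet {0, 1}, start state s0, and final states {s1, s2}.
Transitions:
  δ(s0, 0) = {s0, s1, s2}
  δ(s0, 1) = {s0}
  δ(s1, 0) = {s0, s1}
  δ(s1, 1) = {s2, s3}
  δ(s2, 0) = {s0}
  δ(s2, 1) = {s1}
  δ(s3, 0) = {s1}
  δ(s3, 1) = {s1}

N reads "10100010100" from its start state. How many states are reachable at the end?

3

Start: {s0}
read 1: {s0}
read 0: {s0, s1, s2}
read 1: {s0, s1, s2, s3}
read 0: {s0, s1, s2}
read 0: {s0, s1, s2}
read 0: {s0, s1, s2}
read 1: {s0, s1, s2, s3}
read 0: {s0, s1, s2}
read 1: {s0, s1, s2, s3}
read 0: {s0, s1, s2}
read 0: {s0, s1, s2}
Final reachable set {s0, s1, s2} has 3 states.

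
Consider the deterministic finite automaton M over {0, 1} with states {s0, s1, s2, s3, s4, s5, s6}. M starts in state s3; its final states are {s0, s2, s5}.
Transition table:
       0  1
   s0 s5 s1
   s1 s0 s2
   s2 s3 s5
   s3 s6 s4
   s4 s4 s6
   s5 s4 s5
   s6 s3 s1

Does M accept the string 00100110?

accepted

s3 --0--> s6
s6 --0--> s3
s3 --1--> s4
s4 --0--> s4
s4 --0--> s4
s4 --1--> s6
s6 --1--> s1
s1 --0--> s0
End in state s0, which is an accepting state.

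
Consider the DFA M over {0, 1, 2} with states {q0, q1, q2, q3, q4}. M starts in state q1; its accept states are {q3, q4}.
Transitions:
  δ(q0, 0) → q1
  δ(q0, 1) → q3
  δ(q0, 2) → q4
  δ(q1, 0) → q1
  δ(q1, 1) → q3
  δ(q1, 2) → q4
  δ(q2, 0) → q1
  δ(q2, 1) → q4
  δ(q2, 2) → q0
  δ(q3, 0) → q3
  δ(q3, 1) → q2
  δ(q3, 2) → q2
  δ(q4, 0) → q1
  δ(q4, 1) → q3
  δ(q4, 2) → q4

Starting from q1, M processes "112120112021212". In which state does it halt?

q1 --1--> q3
q3 --1--> q2
q2 --2--> q0
q0 --1--> q3
q3 --2--> q2
q2 --0--> q1
q1 --1--> q3
q3 --1--> q2
q2 --2--> q0
q0 --0--> q1
q1 --2--> q4
q4 --1--> q3
q3 --2--> q2
q2 --1--> q4
q4 --2--> q4

q4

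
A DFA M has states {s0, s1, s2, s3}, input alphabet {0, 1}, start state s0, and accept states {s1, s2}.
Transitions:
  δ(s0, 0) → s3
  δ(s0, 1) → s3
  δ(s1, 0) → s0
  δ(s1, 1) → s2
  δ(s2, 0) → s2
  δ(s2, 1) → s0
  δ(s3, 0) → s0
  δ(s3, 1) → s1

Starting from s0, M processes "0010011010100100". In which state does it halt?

s0 --0--> s3
s3 --0--> s0
s0 --1--> s3
s3 --0--> s0
s0 --0--> s3
s3 --1--> s1
s1 --1--> s2
s2 --0--> s2
s2 --1--> s0
s0 --0--> s3
s3 --1--> s1
s1 --0--> s0
s0 --0--> s3
s3 --1--> s1
s1 --0--> s0
s0 --0--> s3

s3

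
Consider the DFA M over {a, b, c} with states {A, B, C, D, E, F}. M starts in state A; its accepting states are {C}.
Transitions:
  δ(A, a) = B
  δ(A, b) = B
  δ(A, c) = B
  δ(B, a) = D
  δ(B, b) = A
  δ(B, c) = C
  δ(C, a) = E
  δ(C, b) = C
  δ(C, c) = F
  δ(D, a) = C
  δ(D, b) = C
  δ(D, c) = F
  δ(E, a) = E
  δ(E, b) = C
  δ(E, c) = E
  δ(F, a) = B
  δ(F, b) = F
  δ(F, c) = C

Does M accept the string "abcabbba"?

A --a--> B
B --b--> A
A --c--> B
B --a--> D
D --b--> C
C --b--> C
C --b--> C
C --a--> E
End in state E, which is not an accepting state.

rejected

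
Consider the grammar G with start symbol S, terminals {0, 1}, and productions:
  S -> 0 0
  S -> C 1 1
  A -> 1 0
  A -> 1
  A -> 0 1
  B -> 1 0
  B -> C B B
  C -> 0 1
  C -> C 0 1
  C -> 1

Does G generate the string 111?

S ⇒ C11 ⇒ 111

yes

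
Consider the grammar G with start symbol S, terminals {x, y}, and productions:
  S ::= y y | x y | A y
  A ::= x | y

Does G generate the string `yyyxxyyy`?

no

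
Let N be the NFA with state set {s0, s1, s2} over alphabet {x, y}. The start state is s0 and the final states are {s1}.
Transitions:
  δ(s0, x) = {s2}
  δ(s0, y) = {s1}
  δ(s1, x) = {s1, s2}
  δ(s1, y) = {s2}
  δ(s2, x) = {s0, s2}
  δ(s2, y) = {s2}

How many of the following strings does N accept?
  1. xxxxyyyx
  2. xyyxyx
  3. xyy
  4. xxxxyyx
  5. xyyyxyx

xxxxyyyx: rejected
xyyxyx: accepted
xyy: rejected
xxxxyyx: rejected
xyyyxyx: accepted

2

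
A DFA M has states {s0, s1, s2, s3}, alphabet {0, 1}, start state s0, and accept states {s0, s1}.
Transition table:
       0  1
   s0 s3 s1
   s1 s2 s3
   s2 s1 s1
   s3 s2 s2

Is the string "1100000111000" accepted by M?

s0 --1--> s1
s1 --1--> s3
s3 --0--> s2
s2 --0--> s1
s1 --0--> s2
s2 --0--> s1
s1 --0--> s2
s2 --1--> s1
s1 --1--> s3
s3 --1--> s2
s2 --0--> s1
s1 --0--> s2
s2 --0--> s1
End in state s1, which is an accepting state.

accepted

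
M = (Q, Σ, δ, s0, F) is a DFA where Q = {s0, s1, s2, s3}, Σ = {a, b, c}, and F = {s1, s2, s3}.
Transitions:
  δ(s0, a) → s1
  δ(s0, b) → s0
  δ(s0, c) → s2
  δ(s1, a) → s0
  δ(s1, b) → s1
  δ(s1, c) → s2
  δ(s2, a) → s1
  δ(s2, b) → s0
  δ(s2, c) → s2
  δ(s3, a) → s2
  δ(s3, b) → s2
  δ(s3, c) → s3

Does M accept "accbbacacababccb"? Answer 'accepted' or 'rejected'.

rejected

s0 --a--> s1
s1 --c--> s2
s2 --c--> s2
s2 --b--> s0
s0 --b--> s0
s0 --a--> s1
s1 --c--> s2
s2 --a--> s1
s1 --c--> s2
s2 --a--> s1
s1 --b--> s1
s1 --a--> s0
s0 --b--> s0
s0 --c--> s2
s2 --c--> s2
s2 --b--> s0
End in state s0, which is not an accepting state.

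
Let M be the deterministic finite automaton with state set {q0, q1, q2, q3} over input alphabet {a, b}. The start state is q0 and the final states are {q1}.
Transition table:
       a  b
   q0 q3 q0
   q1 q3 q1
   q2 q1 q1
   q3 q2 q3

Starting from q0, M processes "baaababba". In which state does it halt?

q2

q0 --b--> q0
q0 --a--> q3
q3 --a--> q2
q2 --a--> q1
q1 --b--> q1
q1 --a--> q3
q3 --b--> q3
q3 --b--> q3
q3 --a--> q2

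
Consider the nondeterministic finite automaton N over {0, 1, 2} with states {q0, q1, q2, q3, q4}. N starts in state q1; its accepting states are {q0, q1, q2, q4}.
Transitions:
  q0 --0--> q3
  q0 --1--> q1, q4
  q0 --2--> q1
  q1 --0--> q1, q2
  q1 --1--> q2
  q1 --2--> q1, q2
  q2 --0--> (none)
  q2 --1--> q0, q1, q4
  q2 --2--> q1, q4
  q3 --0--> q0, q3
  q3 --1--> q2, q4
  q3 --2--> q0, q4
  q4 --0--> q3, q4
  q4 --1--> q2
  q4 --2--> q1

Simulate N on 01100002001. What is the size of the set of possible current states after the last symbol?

Start: {q1}
read 0: {q1, q2}
read 1: {q0, q1, q2, q4}
read 1: {q0, q1, q2, q4}
read 0: {q1, q2, q3, q4}
read 0: {q0, q1, q2, q3, q4}
read 0: {q0, q1, q2, q3, q4}
read 0: {q0, q1, q2, q3, q4}
read 2: {q0, q1, q2, q4}
read 0: {q1, q2, q3, q4}
read 0: {q0, q1, q2, q3, q4}
read 1: {q0, q1, q2, q4}
Final reachable set {q0, q1, q2, q4} has 4 states.

4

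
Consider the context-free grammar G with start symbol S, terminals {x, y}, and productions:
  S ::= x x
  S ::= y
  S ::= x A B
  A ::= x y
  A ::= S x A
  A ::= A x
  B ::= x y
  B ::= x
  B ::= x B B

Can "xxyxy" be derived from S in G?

S ⇒ xAB ⇒ xxyB ⇒ xxyxy

yes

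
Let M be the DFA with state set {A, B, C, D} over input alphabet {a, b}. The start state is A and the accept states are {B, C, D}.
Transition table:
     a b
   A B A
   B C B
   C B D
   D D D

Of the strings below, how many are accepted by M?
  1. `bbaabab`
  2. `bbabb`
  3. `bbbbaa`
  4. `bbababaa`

4

`bbaabab`: accepted
`bbabb`: accepted
`bbbbaa`: accepted
`bbababaa`: accepted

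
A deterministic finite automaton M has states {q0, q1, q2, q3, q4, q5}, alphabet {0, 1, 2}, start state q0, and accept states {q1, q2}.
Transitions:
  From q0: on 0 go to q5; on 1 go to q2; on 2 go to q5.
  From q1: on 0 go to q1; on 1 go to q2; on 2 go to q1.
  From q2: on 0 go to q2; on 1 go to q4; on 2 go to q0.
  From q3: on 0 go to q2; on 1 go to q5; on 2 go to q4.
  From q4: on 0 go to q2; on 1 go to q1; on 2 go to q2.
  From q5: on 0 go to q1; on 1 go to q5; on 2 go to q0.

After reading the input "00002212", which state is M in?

q0

q0 --0--> q5
q5 --0--> q1
q1 --0--> q1
q1 --0--> q1
q1 --2--> q1
q1 --2--> q1
q1 --1--> q2
q2 --2--> q0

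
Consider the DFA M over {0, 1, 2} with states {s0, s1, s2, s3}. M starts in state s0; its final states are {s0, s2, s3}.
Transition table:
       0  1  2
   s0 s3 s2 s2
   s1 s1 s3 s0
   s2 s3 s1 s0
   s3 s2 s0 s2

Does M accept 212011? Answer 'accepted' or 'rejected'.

s0 --2--> s2
s2 --1--> s1
s1 --2--> s0
s0 --0--> s3
s3 --1--> s0
s0 --1--> s2
End in state s2, which is an accepting state.

accepted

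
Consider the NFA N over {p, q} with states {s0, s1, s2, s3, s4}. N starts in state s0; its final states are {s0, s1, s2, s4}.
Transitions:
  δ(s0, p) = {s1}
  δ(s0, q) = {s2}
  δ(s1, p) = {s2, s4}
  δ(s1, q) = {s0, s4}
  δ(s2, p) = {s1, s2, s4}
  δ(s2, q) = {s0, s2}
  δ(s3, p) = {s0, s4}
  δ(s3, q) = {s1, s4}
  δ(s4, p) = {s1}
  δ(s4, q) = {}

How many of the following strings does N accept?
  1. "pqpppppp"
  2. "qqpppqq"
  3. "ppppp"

"pqpppppp": accepted
"qqpppqq": accepted
"ppppp": accepted

3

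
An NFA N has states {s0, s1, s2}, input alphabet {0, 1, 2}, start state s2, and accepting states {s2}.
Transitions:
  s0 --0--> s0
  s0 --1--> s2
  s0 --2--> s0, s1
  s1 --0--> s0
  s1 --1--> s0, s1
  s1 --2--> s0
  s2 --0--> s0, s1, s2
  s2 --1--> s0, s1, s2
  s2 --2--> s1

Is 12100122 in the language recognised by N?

rejected

Start: {s2}
read 1: {s0, s1, s2}
read 2: {s0, s1}
read 1: {s0, s1, s2}
read 0: {s0, s1, s2}
read 0: {s0, s1, s2}
read 1: {s0, s1, s2}
read 2: {s0, s1}
read 2: {s0, s1}
Reachable ∩ accepting = {} — empty.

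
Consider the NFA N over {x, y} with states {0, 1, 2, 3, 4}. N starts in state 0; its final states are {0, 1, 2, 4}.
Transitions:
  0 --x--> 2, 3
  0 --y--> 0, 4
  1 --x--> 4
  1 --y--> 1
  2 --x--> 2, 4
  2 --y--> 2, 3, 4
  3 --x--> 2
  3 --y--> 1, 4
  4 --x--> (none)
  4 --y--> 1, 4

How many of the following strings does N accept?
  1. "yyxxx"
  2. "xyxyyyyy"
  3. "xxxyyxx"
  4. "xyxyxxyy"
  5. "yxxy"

5

"yyxxx": accepted
"xyxyyyyy": accepted
"xxxyyxx": accepted
"xyxyxxyy": accepted
"yxxy": accepted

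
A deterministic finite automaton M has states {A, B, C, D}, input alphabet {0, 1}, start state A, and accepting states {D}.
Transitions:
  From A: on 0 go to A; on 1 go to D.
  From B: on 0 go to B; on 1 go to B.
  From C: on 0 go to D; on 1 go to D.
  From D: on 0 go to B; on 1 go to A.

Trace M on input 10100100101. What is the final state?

B

A --1--> D
D --0--> B
B --1--> B
B --0--> B
B --0--> B
B --1--> B
B --0--> B
B --0--> B
B --1--> B
B --0--> B
B --1--> B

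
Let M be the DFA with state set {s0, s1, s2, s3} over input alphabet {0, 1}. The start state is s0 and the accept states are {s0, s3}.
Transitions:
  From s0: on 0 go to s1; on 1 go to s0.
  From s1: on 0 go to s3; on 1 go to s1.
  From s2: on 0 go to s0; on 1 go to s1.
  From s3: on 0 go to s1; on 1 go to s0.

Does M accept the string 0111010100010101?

s0 --0--> s1
s1 --1--> s1
s1 --1--> s1
s1 --1--> s1
s1 --0--> s3
s3 --1--> s0
s0 --0--> s1
s1 --1--> s1
s1 --0--> s3
s3 --0--> s1
s1 --0--> s3
s3 --1--> s0
s0 --0--> s1
s1 --1--> s1
s1 --0--> s3
s3 --1--> s0
End in state s0, which is an accepting state.

accepted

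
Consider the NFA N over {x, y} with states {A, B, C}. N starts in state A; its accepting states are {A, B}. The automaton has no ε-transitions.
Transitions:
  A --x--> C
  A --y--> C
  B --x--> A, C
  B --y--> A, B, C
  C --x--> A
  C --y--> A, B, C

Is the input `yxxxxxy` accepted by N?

Start: {A}
read y: {C}
read x: {A}
read x: {C}
read x: {A}
read x: {C}
read x: {A}
read y: {C}
Reachable ∩ accepting = {} — empty.

rejected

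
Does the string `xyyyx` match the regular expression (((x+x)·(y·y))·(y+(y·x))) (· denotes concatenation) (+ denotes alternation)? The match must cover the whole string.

Split as xyy·yx: ((x+x)·(y·y)) matches xyy and (y+(y·x)) matches yx.

yes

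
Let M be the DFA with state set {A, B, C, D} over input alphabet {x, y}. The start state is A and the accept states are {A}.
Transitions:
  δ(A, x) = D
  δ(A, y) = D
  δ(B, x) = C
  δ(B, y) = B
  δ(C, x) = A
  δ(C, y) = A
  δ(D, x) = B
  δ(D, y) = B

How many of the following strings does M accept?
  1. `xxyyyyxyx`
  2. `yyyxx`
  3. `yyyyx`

`xxyyyyxyx`: rejected
`yyyxx`: accepted
`yyyyx`: rejected

1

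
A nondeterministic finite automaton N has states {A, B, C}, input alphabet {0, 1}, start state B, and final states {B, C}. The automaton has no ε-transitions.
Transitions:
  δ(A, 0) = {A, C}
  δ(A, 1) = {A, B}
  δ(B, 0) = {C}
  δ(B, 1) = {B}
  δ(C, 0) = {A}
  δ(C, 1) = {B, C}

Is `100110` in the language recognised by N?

accepted

Start: {B}
read 1: {B}
read 0: {C}
read 0: {A}
read 1: {A, B}
read 1: {A, B}
read 0: {A, C}
Reachable ∩ accepting = {C} — nonempty.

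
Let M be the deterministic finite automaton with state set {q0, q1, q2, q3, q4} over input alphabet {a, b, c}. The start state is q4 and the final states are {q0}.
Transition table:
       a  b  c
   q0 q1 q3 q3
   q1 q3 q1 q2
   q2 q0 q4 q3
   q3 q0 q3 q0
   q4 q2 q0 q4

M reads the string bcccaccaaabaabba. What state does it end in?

q3

q4 --b--> q0
q0 --c--> q3
q3 --c--> q0
q0 --c--> q3
q3 --a--> q0
q0 --c--> q3
q3 --c--> q0
q0 --a--> q1
q1 --a--> q3
q3 --a--> q0
q0 --b--> q3
q3 --a--> q0
q0 --a--> q1
q1 --b--> q1
q1 --b--> q1
q1 --a--> q3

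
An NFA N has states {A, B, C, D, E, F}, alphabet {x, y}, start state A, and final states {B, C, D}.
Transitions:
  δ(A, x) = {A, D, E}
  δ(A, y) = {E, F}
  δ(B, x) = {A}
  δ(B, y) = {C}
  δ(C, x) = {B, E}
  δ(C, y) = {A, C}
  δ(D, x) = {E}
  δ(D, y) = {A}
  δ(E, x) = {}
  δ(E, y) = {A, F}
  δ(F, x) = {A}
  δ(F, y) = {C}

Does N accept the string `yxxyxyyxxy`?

rejected

Start: {A}
read y: {E, F}
read x: {A}
read x: {A, D, E}
read y: {A, E, F}
read x: {A, D, E}
read y: {A, E, F}
read y: {A, C, E, F}
read x: {A, B, D, E}
read x: {A, D, E}
read y: {A, E, F}
Reachable ∩ accepting = {} — empty.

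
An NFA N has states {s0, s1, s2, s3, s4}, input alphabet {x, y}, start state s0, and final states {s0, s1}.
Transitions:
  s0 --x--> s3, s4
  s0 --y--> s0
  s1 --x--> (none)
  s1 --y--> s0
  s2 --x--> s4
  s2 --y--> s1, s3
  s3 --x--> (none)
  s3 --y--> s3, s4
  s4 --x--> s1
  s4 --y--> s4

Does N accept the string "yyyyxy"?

rejected

Start: {s0}
read y: {s0}
read y: {s0}
read y: {s0}
read y: {s0}
read x: {s3, s4}
read y: {s3, s4}
Reachable ∩ accepting = {} — empty.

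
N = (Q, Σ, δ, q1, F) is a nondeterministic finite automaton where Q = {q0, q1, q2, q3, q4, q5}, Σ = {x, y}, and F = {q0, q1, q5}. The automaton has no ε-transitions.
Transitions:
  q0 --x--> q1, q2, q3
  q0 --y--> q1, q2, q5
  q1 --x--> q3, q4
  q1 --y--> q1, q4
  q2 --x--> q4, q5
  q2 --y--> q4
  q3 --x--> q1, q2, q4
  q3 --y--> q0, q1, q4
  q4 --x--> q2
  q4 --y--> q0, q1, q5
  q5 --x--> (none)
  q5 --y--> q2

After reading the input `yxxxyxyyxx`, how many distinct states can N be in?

Start: {q1}
read y: {q1, q4}
read x: {q2, q3, q4}
read x: {q1, q2, q4, q5}
read x: {q2, q3, q4, q5}
read y: {q0, q1, q2, q4, q5}
read x: {q1, q2, q3, q4, q5}
read y: {q0, q1, q2, q4, q5}
read y: {q0, q1, q2, q4, q5}
read x: {q1, q2, q3, q4, q5}
read x: {q1, q2, q3, q4, q5}
Final reachable set {q1, q2, q3, q4, q5} has 5 states.

5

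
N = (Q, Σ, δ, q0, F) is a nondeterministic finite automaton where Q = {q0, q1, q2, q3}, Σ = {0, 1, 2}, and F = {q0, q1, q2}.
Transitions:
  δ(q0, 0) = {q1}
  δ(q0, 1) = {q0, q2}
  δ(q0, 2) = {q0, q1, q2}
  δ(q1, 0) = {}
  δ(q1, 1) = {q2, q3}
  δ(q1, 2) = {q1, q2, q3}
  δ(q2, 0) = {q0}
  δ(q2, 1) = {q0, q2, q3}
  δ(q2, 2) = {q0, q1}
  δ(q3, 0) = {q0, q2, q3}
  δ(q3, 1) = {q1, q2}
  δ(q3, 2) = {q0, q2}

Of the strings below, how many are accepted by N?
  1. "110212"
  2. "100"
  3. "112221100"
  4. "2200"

4

"110212": accepted
"100": accepted
"112221100": accepted
"2200": accepted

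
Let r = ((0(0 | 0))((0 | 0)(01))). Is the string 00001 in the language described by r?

Split as 00·001: (0(0|0)) matches 00 and ((0|0)(01)) matches 001.

yes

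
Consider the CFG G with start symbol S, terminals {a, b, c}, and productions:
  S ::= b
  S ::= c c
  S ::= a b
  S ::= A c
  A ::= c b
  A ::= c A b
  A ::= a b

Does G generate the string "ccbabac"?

no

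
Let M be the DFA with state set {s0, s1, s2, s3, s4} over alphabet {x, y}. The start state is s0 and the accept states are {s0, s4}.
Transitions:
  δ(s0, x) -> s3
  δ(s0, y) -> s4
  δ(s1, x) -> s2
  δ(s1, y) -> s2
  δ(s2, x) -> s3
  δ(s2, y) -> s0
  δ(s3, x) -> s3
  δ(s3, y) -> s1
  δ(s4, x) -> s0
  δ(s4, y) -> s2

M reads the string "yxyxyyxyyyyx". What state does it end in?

s0

s0 --y--> s4
s4 --x--> s0
s0 --y--> s4
s4 --x--> s0
s0 --y--> s4
s4 --y--> s2
s2 --x--> s3
s3 --y--> s1
s1 --y--> s2
s2 --y--> s0
s0 --y--> s4
s4 --x--> s0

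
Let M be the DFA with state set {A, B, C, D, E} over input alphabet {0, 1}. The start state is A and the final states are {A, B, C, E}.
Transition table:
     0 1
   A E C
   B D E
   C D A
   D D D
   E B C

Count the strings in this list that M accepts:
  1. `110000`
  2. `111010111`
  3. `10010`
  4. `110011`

1

`110000`: rejected
`111010111`: rejected
`10010`: rejected
`110011`: accepted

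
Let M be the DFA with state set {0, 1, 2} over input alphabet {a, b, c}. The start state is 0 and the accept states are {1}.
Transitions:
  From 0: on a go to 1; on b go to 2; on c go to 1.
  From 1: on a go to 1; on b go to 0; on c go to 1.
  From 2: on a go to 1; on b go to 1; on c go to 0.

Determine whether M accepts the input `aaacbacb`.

rejected

0 --a--> 1
1 --a--> 1
1 --a--> 1
1 --c--> 1
1 --b--> 0
0 --a--> 1
1 --c--> 1
1 --b--> 0
End in state 0, which is not an accepting state.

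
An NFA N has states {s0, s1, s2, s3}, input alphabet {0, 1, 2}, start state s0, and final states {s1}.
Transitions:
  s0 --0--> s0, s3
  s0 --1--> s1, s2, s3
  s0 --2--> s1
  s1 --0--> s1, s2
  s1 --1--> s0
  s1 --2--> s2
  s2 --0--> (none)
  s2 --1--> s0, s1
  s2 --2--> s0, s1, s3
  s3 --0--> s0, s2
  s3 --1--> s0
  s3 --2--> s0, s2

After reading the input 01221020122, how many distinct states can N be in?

Start: {s0}
read 0: {s0, s3}
read 1: {s0, s1, s2, s3}
read 2: {s0, s1, s2, s3}
read 2: {s0, s1, s2, s3}
read 1: {s0, s1, s2, s3}
read 0: {s0, s1, s2, s3}
read 2: {s0, s1, s2, s3}
read 0: {s0, s1, s2, s3}
read 1: {s0, s1, s2, s3}
read 2: {s0, s1, s2, s3}
read 2: {s0, s1, s2, s3}
Final reachable set {s0, s1, s2, s3} has 4 states.

4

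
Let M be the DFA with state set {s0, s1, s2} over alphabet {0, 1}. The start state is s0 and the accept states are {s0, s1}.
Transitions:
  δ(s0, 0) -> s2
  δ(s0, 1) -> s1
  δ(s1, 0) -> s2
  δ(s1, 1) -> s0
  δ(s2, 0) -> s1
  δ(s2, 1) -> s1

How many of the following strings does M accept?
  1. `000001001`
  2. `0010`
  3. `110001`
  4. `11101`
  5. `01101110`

`000001001`: accepted
`0010`: rejected
`110001`: accepted
`11101`: accepted
`01101110`: rejected

3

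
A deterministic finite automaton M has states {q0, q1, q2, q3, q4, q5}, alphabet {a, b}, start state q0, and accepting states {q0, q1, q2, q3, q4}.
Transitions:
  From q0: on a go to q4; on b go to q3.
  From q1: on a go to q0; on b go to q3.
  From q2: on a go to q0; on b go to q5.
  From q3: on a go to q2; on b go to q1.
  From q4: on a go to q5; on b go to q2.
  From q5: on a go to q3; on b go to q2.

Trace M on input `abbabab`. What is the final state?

q3

q0 --a--> q4
q4 --b--> q2
q2 --b--> q5
q5 --a--> q3
q3 --b--> q1
q1 --a--> q0
q0 --b--> q3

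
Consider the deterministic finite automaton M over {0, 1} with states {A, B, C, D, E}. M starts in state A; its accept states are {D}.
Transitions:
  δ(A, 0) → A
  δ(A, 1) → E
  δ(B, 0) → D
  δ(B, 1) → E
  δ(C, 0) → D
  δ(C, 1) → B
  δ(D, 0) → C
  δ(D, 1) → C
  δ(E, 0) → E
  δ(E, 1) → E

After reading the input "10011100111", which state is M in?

E

A --1--> E
E --0--> E
E --0--> E
E --1--> E
E --1--> E
E --1--> E
E --0--> E
E --0--> E
E --1--> E
E --1--> E
E --1--> E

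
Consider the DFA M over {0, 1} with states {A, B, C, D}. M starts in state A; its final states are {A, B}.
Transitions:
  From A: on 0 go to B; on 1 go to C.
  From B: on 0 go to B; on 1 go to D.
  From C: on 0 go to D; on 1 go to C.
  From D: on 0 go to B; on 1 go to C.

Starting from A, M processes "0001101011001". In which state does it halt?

D

A --0--> B
B --0--> B
B --0--> B
B --1--> D
D --1--> C
C --0--> D
D --1--> C
C --0--> D
D --1--> C
C --1--> C
C --0--> D
D --0--> B
B --1--> D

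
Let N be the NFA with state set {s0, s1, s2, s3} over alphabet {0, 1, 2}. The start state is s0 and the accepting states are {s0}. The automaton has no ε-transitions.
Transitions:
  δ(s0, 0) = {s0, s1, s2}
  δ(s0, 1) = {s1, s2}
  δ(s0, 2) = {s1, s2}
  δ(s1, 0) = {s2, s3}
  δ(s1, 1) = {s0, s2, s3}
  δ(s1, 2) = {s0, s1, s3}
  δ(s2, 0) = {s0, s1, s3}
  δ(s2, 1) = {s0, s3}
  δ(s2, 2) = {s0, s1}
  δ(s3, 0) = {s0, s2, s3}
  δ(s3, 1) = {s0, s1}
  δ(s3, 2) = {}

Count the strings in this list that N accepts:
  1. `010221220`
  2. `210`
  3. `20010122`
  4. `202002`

`010221220`: accepted
`210`: accepted
`20010122`: accepted
`202002`: accepted

4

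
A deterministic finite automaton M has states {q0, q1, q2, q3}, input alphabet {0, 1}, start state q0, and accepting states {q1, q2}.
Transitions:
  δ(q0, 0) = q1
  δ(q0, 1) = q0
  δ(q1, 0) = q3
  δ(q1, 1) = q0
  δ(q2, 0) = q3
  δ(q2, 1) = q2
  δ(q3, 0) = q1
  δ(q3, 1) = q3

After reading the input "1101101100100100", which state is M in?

q0 --1--> q0
q0 --1--> q0
q0 --0--> q1
q1 --1--> q0
q0 --1--> q0
q0 --0--> q1
q1 --1--> q0
q0 --1--> q0
q0 --0--> q1
q1 --0--> q3
q3 --1--> q3
q3 --0--> q1
q1 --0--> q3
q3 --1--> q3
q3 --0--> q1
q1 --0--> q3

q3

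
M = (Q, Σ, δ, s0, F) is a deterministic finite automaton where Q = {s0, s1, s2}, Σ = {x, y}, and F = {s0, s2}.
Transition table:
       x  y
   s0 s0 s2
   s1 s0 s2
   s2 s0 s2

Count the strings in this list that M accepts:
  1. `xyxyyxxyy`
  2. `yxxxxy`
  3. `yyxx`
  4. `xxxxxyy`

`xyxyyxxyy`: accepted
`yxxxxy`: accepted
`yyxx`: accepted
`xxxxxyy`: accepted

4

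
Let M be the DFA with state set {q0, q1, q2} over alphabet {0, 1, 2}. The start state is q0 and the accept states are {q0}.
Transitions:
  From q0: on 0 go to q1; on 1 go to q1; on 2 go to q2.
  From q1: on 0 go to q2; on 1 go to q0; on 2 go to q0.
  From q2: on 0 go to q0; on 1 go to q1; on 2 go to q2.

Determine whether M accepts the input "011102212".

q0 --0--> q1
q1 --1--> q0
q0 --1--> q1
q1 --1--> q0
q0 --0--> q1
q1 --2--> q0
q0 --2--> q2
q2 --1--> q1
q1 --2--> q0
End in state q0, which is an accepting state.

accepted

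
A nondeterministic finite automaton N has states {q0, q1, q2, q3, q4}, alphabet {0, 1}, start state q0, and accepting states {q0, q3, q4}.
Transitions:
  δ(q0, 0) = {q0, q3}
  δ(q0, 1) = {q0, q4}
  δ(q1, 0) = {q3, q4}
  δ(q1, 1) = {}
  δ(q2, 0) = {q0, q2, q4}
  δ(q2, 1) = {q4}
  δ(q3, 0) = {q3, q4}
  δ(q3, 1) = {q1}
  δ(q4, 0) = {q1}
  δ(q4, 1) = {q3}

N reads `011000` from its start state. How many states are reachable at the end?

4

Start: {q0}
read 0: {q0, q3}
read 1: {q0, q1, q4}
read 1: {q0, q3, q4}
read 0: {q0, q1, q3, q4}
read 0: {q0, q1, q3, q4}
read 0: {q0, q1, q3, q4}
Final reachable set {q0, q1, q3, q4} has 4 states.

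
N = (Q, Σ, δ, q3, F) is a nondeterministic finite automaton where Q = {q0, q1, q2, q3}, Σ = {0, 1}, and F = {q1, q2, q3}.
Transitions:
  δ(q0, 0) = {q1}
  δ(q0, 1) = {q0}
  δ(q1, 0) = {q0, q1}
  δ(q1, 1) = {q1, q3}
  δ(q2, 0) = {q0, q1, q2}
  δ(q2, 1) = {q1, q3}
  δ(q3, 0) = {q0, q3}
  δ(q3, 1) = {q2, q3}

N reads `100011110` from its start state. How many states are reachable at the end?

Start: {q3}
read 1: {q2, q3}
read 0: {q0, q1, q2, q3}
read 0: {q0, q1, q2, q3}
read 0: {q0, q1, q2, q3}
read 1: {q0, q1, q2, q3}
read 1: {q0, q1, q2, q3}
read 1: {q0, q1, q2, q3}
read 1: {q0, q1, q2, q3}
read 0: {q0, q1, q2, q3}
Final reachable set {q0, q1, q2, q3} has 4 states.

4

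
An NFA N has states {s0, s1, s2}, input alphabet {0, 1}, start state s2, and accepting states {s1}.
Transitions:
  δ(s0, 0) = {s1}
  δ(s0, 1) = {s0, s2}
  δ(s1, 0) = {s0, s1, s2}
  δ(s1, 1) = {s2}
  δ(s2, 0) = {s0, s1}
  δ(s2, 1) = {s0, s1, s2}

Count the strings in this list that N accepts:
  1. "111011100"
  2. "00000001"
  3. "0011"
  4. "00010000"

4

"111011100": accepted
"00000001": accepted
"0011": accepted
"00010000": accepted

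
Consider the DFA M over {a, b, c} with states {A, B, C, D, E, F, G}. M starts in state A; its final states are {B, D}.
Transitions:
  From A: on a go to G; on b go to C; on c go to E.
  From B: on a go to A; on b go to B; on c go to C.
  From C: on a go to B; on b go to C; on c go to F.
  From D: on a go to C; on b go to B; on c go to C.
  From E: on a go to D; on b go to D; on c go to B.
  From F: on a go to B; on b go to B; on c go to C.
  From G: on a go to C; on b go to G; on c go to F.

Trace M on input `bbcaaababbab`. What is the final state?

A --b--> C
C --b--> C
C --c--> F
F --a--> B
B --a--> A
A --a--> G
G --b--> G
G --a--> C
C --b--> C
C --b--> C
C --a--> B
B --b--> B

B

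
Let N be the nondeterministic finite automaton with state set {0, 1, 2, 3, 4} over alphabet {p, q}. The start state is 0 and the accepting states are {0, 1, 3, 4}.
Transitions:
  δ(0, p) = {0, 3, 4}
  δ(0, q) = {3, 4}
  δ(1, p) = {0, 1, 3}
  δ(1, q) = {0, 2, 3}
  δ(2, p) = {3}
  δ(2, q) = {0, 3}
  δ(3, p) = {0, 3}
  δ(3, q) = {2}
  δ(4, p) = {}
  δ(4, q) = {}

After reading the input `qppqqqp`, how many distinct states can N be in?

3

Start: {0}
read q: {3, 4}
read p: {0, 3}
read p: {0, 3, 4}
read q: {2, 3, 4}
read q: {0, 2, 3}
read q: {0, 2, 3, 4}
read p: {0, 3, 4}
Final reachable set {0, 3, 4} has 3 states.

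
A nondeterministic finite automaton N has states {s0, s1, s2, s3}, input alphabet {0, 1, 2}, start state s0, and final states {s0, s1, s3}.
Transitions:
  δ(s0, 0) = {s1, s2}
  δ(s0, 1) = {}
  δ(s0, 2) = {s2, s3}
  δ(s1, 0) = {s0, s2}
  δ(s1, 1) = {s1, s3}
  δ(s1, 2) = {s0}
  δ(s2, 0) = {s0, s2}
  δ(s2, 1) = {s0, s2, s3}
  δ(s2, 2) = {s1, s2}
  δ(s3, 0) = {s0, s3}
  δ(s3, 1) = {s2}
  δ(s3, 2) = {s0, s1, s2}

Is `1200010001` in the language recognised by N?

Start: {s0}
read 1: {}
The reachable set is empty and stays empty for the remaining 9 symbols.
Reachable ∩ accepting = {} — empty.

rejected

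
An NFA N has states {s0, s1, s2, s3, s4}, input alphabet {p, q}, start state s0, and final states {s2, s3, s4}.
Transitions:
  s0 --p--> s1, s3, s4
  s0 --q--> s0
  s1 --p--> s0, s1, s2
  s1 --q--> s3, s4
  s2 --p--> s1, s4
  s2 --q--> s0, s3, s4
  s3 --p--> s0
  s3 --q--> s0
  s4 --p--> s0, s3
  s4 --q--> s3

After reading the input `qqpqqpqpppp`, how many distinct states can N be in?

Start: {s0}
read q: {s0}
read q: {s0}
read p: {s1, s3, s4}
read q: {s0, s3, s4}
read q: {s0, s3}
read p: {s0, s1, s3, s4}
read q: {s0, s3, s4}
read p: {s0, s1, s3, s4}
read p: {s0, s1, s2, s3, s4}
read p: {s0, s1, s2, s3, s4}
read p: {s0, s1, s2, s3, s4}
Final reachable set {s0, s1, s2, s3, s4} has 5 states.

5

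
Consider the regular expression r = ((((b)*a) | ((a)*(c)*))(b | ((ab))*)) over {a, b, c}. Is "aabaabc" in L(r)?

no

No split of aabaabc into u·v has (((b)*a)|((a)*(c)*)) matching u and (b|((ab))*) matching v.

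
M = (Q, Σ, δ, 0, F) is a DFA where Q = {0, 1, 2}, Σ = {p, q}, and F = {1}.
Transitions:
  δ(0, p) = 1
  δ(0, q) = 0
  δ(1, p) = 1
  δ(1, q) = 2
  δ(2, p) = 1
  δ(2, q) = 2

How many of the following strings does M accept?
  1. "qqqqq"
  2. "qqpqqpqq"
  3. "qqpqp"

"qqqqq": rejected
"qqpqqpqq": rejected
"qqpqp": accepted

1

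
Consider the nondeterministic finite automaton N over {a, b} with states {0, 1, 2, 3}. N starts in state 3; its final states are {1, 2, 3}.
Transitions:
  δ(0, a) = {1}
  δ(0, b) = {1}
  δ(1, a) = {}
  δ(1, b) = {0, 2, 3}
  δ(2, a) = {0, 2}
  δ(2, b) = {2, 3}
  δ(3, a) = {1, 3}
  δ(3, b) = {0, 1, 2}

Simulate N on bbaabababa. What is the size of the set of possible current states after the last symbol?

4

Start: {3}
read b: {0, 1, 2}
read b: {0, 1, 2, 3}
read a: {0, 1, 2, 3}
read a: {0, 1, 2, 3}
read b: {0, 1, 2, 3}
read a: {0, 1, 2, 3}
read b: {0, 1, 2, 3}
read a: {0, 1, 2, 3}
read b: {0, 1, 2, 3}
read a: {0, 1, 2, 3}
Final reachable set {0, 1, 2, 3} has 4 states.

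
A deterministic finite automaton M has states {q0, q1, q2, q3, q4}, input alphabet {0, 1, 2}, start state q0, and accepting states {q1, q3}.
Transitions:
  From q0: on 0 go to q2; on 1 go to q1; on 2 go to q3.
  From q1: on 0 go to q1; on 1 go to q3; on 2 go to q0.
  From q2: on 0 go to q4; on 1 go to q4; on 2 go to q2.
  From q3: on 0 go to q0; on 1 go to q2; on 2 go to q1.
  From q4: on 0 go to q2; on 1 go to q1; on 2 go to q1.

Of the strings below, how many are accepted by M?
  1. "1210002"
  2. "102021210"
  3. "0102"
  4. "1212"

0

"1210002": rejected
"102021210": rejected
"0102": rejected
"1212": rejected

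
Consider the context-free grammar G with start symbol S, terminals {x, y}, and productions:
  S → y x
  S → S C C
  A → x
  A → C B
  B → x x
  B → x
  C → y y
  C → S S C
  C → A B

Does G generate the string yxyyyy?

yes

S ⇒ SCC ⇒ yxCC ⇒ yxyyC ⇒ yxyyyy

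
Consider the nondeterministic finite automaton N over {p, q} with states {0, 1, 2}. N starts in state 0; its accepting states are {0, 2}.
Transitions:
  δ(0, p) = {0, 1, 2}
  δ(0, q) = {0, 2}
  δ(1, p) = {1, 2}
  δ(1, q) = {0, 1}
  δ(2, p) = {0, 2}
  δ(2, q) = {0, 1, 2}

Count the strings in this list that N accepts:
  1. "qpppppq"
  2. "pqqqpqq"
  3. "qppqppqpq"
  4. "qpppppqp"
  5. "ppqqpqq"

"qpppppq": accepted
"pqqqpqq": accepted
"qppqppqpq": accepted
"qpppppqp": accepted
"ppqqpqq": accepted

5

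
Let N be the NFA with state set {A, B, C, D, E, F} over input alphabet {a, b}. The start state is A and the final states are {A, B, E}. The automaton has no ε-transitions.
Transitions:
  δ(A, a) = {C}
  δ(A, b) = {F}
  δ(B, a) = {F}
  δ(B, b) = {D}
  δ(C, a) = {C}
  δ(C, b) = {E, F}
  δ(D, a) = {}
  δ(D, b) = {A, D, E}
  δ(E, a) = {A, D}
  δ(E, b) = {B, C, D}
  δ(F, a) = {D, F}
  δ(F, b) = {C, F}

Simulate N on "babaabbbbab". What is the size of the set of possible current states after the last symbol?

5

Start: {A}
read b: {F}
read a: {D, F}
read b: {A, C, D, E, F}
read a: {A, C, D, F}
read a: {C, D, F}
read b: {A, C, D, E, F}
read b: {A, B, C, D, E, F}
read b: {A, B, C, D, E, F}
read b: {A, B, C, D, E, F}
read a: {A, C, D, F}
read b: {A, C, D, E, F}
Final reachable set {A, C, D, E, F} has 5 states.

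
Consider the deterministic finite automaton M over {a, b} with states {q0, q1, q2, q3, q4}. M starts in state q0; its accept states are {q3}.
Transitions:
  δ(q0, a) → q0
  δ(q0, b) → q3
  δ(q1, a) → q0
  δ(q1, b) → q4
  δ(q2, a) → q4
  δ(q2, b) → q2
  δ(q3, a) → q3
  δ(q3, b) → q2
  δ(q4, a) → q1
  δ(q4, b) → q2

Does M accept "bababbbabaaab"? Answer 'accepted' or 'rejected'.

q0 --b--> q3
q3 --a--> q3
q3 --b--> q2
q2 --a--> q4
q4 --b--> q2
q2 --b--> q2
q2 --b--> q2
q2 --a--> q4
q4 --b--> q2
q2 --a--> q4
q4 --a--> q1
q1 --a--> q0
q0 --b--> q3
End in state q3, which is an accepting state.

accepted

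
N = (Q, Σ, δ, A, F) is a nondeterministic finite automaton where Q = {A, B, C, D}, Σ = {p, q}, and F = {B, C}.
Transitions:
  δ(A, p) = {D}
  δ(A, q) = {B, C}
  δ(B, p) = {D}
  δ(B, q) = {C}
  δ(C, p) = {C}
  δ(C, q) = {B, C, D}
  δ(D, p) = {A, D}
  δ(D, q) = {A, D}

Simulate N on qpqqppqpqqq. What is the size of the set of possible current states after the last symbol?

4

Start: {A}
read q: {B, C}
read p: {C, D}
read q: {A, B, C, D}
read q: {A, B, C, D}
read p: {A, C, D}
read p: {A, C, D}
read q: {A, B, C, D}
read p: {A, C, D}
read q: {A, B, C, D}
read q: {A, B, C, D}
read q: {A, B, C, D}
Final reachable set {A, B, C, D} has 4 states.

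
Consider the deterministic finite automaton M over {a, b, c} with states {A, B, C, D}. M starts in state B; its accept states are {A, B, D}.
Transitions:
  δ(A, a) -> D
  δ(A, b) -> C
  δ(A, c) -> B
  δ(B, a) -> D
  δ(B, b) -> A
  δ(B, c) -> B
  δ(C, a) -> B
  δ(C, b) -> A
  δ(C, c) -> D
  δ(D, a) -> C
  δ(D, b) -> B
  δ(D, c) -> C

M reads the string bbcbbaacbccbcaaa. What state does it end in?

B --b--> A
A --b--> C
C --c--> D
D --b--> B
B --b--> A
A --a--> D
D --a--> C
C --c--> D
D --b--> B
B --c--> B
B --c--> B
B --b--> A
A --c--> B
B --a--> D
D --a--> C
C --a--> B

B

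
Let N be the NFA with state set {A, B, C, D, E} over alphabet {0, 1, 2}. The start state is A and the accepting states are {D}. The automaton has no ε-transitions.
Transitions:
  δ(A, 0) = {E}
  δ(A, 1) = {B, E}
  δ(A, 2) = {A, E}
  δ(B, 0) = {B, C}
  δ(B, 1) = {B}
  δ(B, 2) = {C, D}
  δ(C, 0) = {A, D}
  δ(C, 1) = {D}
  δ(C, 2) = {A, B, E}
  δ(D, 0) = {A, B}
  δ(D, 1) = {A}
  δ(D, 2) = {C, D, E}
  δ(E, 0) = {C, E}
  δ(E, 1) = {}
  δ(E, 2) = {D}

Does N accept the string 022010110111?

rejected

Start: {A}
read 0: {E}
read 2: {D}
read 2: {C, D, E}
read 0: {A, B, C, D, E}
read 1: {A, B, D, E}
read 0: {A, B, C, E}
read 1: {B, D, E}
read 1: {A, B}
read 0: {B, C, E}
read 1: {B, D}
read 1: {A, B}
read 1: {B, E}
Reachable ∩ accepting = {} — empty.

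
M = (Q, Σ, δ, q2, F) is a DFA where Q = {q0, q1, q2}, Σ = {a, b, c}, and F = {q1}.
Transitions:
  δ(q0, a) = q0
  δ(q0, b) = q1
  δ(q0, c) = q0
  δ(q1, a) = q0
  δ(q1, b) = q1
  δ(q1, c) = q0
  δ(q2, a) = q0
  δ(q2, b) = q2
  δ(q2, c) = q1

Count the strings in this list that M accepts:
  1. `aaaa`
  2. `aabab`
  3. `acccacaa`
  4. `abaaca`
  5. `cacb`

`aaaa`: rejected
`aabab`: accepted
`acccacaa`: rejected
`abaaca`: rejected
`cacb`: accepted

2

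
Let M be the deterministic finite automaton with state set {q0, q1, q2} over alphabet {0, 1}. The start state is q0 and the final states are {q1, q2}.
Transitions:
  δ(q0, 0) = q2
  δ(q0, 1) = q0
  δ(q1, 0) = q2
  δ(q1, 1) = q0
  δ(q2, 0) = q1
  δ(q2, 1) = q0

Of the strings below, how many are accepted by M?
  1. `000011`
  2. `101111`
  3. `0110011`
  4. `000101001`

`000011`: rejected
`101111`: rejected
`0110011`: rejected
`000101001`: rejected

0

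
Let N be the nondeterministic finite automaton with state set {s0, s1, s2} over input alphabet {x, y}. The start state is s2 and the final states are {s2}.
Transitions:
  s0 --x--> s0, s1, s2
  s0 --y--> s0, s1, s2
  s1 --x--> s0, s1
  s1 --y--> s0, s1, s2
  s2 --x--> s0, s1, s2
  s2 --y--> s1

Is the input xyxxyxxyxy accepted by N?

Start: {s2}
read x: {s0, s1, s2}
read y: {s0, s1, s2}
read x: {s0, s1, s2}
read x: {s0, s1, s2}
read y: {s0, s1, s2}
read x: {s0, s1, s2}
read x: {s0, s1, s2}
read y: {s0, s1, s2}
read x: {s0, s1, s2}
read y: {s0, s1, s2}
Reachable ∩ accepting = {s2} — nonempty.

accepted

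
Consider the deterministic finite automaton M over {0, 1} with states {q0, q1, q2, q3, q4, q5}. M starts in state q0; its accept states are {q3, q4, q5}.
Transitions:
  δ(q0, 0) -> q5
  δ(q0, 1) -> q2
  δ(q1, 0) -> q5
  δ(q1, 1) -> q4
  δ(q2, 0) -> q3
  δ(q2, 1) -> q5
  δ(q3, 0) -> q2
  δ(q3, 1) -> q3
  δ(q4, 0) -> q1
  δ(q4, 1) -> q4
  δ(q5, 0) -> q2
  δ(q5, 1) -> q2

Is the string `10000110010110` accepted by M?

q0 --1--> q2
q2 --0--> q3
q3 --0--> q2
q2 --0--> q3
q3 --0--> q2
q2 --1--> q5
q5 --1--> q2
q2 --0--> q3
q3 --0--> q2
q2 --1--> q5
q5 --0--> q2
q2 --1--> q5
q5 --1--> q2
q2 --0--> q3
End in state q3, which is an accepting state.

accepted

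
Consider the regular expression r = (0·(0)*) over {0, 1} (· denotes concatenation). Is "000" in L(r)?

Split as 0·00: 0 matches 0 and (0)* matches 00.

yes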